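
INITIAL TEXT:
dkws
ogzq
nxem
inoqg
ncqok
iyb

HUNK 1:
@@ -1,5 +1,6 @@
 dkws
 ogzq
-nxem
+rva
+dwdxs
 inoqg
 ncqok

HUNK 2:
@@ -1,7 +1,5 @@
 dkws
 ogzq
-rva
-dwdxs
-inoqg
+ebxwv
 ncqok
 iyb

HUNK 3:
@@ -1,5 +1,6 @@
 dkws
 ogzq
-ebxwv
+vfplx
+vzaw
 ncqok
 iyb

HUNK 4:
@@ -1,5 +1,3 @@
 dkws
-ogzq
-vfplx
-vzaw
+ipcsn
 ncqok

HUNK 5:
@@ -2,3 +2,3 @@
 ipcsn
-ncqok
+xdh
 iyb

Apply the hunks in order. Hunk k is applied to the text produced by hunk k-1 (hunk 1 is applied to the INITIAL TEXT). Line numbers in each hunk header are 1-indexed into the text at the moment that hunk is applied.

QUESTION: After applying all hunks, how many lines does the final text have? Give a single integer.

Answer: 4

Derivation:
Hunk 1: at line 1 remove [nxem] add [rva,dwdxs] -> 7 lines: dkws ogzq rva dwdxs inoqg ncqok iyb
Hunk 2: at line 1 remove [rva,dwdxs,inoqg] add [ebxwv] -> 5 lines: dkws ogzq ebxwv ncqok iyb
Hunk 3: at line 1 remove [ebxwv] add [vfplx,vzaw] -> 6 lines: dkws ogzq vfplx vzaw ncqok iyb
Hunk 4: at line 1 remove [ogzq,vfplx,vzaw] add [ipcsn] -> 4 lines: dkws ipcsn ncqok iyb
Hunk 5: at line 2 remove [ncqok] add [xdh] -> 4 lines: dkws ipcsn xdh iyb
Final line count: 4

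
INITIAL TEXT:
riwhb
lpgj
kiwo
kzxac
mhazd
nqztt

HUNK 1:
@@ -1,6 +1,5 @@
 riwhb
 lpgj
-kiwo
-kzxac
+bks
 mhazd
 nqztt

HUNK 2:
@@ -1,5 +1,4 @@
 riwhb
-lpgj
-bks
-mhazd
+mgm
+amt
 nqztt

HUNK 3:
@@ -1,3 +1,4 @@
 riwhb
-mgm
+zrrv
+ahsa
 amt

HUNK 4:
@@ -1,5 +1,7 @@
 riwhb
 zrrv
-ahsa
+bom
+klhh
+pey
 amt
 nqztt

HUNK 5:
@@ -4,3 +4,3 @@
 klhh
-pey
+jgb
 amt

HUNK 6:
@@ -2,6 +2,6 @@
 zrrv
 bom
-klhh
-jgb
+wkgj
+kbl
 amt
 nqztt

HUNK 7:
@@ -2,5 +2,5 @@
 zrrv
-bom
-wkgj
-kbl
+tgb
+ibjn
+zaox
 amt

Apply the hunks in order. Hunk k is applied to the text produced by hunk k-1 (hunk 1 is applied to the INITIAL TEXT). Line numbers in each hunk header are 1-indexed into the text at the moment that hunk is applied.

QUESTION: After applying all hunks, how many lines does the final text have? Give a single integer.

Answer: 7

Derivation:
Hunk 1: at line 1 remove [kiwo,kzxac] add [bks] -> 5 lines: riwhb lpgj bks mhazd nqztt
Hunk 2: at line 1 remove [lpgj,bks,mhazd] add [mgm,amt] -> 4 lines: riwhb mgm amt nqztt
Hunk 3: at line 1 remove [mgm] add [zrrv,ahsa] -> 5 lines: riwhb zrrv ahsa amt nqztt
Hunk 4: at line 1 remove [ahsa] add [bom,klhh,pey] -> 7 lines: riwhb zrrv bom klhh pey amt nqztt
Hunk 5: at line 4 remove [pey] add [jgb] -> 7 lines: riwhb zrrv bom klhh jgb amt nqztt
Hunk 6: at line 2 remove [klhh,jgb] add [wkgj,kbl] -> 7 lines: riwhb zrrv bom wkgj kbl amt nqztt
Hunk 7: at line 2 remove [bom,wkgj,kbl] add [tgb,ibjn,zaox] -> 7 lines: riwhb zrrv tgb ibjn zaox amt nqztt
Final line count: 7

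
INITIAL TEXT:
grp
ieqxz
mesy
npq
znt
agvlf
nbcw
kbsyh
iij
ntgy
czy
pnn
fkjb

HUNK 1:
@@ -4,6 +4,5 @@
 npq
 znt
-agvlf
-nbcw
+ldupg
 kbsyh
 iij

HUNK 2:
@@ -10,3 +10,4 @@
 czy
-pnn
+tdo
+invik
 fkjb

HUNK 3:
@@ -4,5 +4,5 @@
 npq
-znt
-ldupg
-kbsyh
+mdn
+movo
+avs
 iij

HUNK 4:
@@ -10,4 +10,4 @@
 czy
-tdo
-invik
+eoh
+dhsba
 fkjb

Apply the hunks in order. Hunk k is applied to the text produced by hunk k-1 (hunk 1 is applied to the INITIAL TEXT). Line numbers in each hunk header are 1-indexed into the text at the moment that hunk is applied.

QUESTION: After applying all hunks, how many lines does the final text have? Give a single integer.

Answer: 13

Derivation:
Hunk 1: at line 4 remove [agvlf,nbcw] add [ldupg] -> 12 lines: grp ieqxz mesy npq znt ldupg kbsyh iij ntgy czy pnn fkjb
Hunk 2: at line 10 remove [pnn] add [tdo,invik] -> 13 lines: grp ieqxz mesy npq znt ldupg kbsyh iij ntgy czy tdo invik fkjb
Hunk 3: at line 4 remove [znt,ldupg,kbsyh] add [mdn,movo,avs] -> 13 lines: grp ieqxz mesy npq mdn movo avs iij ntgy czy tdo invik fkjb
Hunk 4: at line 10 remove [tdo,invik] add [eoh,dhsba] -> 13 lines: grp ieqxz mesy npq mdn movo avs iij ntgy czy eoh dhsba fkjb
Final line count: 13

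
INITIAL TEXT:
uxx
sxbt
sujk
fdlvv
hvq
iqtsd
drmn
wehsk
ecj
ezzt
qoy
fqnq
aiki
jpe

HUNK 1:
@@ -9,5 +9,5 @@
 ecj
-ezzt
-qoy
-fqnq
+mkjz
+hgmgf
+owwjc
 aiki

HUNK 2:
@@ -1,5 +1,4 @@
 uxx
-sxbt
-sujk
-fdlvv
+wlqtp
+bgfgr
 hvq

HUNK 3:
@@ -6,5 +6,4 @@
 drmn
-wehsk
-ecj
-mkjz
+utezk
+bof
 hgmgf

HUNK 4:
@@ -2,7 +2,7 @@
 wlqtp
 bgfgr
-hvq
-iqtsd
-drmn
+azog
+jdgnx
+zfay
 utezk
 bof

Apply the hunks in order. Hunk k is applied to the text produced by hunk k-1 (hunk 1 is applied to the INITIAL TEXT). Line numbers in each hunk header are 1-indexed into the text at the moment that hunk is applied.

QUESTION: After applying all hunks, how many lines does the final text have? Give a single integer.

Answer: 12

Derivation:
Hunk 1: at line 9 remove [ezzt,qoy,fqnq] add [mkjz,hgmgf,owwjc] -> 14 lines: uxx sxbt sujk fdlvv hvq iqtsd drmn wehsk ecj mkjz hgmgf owwjc aiki jpe
Hunk 2: at line 1 remove [sxbt,sujk,fdlvv] add [wlqtp,bgfgr] -> 13 lines: uxx wlqtp bgfgr hvq iqtsd drmn wehsk ecj mkjz hgmgf owwjc aiki jpe
Hunk 3: at line 6 remove [wehsk,ecj,mkjz] add [utezk,bof] -> 12 lines: uxx wlqtp bgfgr hvq iqtsd drmn utezk bof hgmgf owwjc aiki jpe
Hunk 4: at line 2 remove [hvq,iqtsd,drmn] add [azog,jdgnx,zfay] -> 12 lines: uxx wlqtp bgfgr azog jdgnx zfay utezk bof hgmgf owwjc aiki jpe
Final line count: 12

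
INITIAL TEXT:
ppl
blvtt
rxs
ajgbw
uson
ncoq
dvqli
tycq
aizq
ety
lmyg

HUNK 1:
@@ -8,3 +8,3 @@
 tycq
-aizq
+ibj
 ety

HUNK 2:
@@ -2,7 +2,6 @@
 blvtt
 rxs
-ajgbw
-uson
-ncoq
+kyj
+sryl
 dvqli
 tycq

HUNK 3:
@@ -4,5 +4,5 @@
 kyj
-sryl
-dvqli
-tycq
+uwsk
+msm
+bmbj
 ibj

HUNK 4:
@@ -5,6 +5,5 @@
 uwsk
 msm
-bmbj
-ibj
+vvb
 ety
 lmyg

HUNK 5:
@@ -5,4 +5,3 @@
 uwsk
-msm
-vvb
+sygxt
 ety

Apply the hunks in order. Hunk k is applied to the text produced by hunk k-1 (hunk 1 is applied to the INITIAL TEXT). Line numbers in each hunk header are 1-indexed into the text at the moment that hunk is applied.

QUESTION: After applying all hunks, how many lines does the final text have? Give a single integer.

Hunk 1: at line 8 remove [aizq] add [ibj] -> 11 lines: ppl blvtt rxs ajgbw uson ncoq dvqli tycq ibj ety lmyg
Hunk 2: at line 2 remove [ajgbw,uson,ncoq] add [kyj,sryl] -> 10 lines: ppl blvtt rxs kyj sryl dvqli tycq ibj ety lmyg
Hunk 3: at line 4 remove [sryl,dvqli,tycq] add [uwsk,msm,bmbj] -> 10 lines: ppl blvtt rxs kyj uwsk msm bmbj ibj ety lmyg
Hunk 4: at line 5 remove [bmbj,ibj] add [vvb] -> 9 lines: ppl blvtt rxs kyj uwsk msm vvb ety lmyg
Hunk 5: at line 5 remove [msm,vvb] add [sygxt] -> 8 lines: ppl blvtt rxs kyj uwsk sygxt ety lmyg
Final line count: 8

Answer: 8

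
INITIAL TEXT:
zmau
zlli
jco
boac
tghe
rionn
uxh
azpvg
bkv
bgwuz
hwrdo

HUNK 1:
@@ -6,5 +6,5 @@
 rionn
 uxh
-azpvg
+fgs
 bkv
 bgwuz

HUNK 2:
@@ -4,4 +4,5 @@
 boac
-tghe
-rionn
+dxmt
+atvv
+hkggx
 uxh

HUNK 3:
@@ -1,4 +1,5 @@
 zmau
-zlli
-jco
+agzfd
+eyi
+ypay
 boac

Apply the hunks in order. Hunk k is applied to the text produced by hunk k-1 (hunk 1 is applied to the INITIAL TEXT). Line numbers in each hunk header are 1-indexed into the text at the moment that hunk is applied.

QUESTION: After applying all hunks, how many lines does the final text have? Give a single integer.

Hunk 1: at line 6 remove [azpvg] add [fgs] -> 11 lines: zmau zlli jco boac tghe rionn uxh fgs bkv bgwuz hwrdo
Hunk 2: at line 4 remove [tghe,rionn] add [dxmt,atvv,hkggx] -> 12 lines: zmau zlli jco boac dxmt atvv hkggx uxh fgs bkv bgwuz hwrdo
Hunk 3: at line 1 remove [zlli,jco] add [agzfd,eyi,ypay] -> 13 lines: zmau agzfd eyi ypay boac dxmt atvv hkggx uxh fgs bkv bgwuz hwrdo
Final line count: 13

Answer: 13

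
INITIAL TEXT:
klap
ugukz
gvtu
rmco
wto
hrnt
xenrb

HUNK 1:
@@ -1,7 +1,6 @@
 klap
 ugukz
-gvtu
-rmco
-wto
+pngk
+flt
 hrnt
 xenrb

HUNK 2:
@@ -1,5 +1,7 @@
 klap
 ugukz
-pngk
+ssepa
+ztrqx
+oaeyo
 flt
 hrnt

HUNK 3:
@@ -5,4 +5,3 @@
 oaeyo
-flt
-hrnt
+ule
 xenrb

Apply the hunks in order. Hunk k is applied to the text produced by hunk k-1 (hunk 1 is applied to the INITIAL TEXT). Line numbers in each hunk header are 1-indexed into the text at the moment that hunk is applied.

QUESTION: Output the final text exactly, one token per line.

Hunk 1: at line 1 remove [gvtu,rmco,wto] add [pngk,flt] -> 6 lines: klap ugukz pngk flt hrnt xenrb
Hunk 2: at line 1 remove [pngk] add [ssepa,ztrqx,oaeyo] -> 8 lines: klap ugukz ssepa ztrqx oaeyo flt hrnt xenrb
Hunk 3: at line 5 remove [flt,hrnt] add [ule] -> 7 lines: klap ugukz ssepa ztrqx oaeyo ule xenrb

Answer: klap
ugukz
ssepa
ztrqx
oaeyo
ule
xenrb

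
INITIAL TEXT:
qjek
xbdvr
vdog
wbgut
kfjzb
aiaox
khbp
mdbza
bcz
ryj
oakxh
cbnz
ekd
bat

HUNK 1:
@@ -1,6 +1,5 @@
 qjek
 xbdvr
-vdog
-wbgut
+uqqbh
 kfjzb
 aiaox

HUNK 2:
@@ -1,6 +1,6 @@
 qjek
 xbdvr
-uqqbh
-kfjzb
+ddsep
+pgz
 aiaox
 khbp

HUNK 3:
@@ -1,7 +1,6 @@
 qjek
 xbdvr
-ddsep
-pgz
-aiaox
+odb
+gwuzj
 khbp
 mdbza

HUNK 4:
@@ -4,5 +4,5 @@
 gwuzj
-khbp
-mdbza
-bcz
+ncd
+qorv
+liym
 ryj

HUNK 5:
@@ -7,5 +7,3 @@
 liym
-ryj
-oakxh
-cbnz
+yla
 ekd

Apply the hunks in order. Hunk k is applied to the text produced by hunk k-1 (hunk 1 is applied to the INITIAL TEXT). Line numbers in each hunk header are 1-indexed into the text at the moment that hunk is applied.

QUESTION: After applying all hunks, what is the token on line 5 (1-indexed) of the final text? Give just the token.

Answer: ncd

Derivation:
Hunk 1: at line 1 remove [vdog,wbgut] add [uqqbh] -> 13 lines: qjek xbdvr uqqbh kfjzb aiaox khbp mdbza bcz ryj oakxh cbnz ekd bat
Hunk 2: at line 1 remove [uqqbh,kfjzb] add [ddsep,pgz] -> 13 lines: qjek xbdvr ddsep pgz aiaox khbp mdbza bcz ryj oakxh cbnz ekd bat
Hunk 3: at line 1 remove [ddsep,pgz,aiaox] add [odb,gwuzj] -> 12 lines: qjek xbdvr odb gwuzj khbp mdbza bcz ryj oakxh cbnz ekd bat
Hunk 4: at line 4 remove [khbp,mdbza,bcz] add [ncd,qorv,liym] -> 12 lines: qjek xbdvr odb gwuzj ncd qorv liym ryj oakxh cbnz ekd bat
Hunk 5: at line 7 remove [ryj,oakxh,cbnz] add [yla] -> 10 lines: qjek xbdvr odb gwuzj ncd qorv liym yla ekd bat
Final line 5: ncd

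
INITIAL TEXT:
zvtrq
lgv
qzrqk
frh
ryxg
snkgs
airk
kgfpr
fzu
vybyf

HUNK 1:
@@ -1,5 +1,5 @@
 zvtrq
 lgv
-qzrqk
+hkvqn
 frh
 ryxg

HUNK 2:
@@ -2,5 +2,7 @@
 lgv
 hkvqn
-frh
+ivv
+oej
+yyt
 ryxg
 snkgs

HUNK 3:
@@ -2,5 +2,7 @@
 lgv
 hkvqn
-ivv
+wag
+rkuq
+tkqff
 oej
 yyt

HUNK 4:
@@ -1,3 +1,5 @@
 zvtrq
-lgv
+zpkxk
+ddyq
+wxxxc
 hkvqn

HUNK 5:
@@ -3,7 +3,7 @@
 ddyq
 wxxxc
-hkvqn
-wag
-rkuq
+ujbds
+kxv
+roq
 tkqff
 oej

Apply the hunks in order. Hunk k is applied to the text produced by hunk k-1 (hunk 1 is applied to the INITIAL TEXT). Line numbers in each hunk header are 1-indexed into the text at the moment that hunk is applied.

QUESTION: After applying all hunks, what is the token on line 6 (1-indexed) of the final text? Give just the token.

Hunk 1: at line 1 remove [qzrqk] add [hkvqn] -> 10 lines: zvtrq lgv hkvqn frh ryxg snkgs airk kgfpr fzu vybyf
Hunk 2: at line 2 remove [frh] add [ivv,oej,yyt] -> 12 lines: zvtrq lgv hkvqn ivv oej yyt ryxg snkgs airk kgfpr fzu vybyf
Hunk 3: at line 2 remove [ivv] add [wag,rkuq,tkqff] -> 14 lines: zvtrq lgv hkvqn wag rkuq tkqff oej yyt ryxg snkgs airk kgfpr fzu vybyf
Hunk 4: at line 1 remove [lgv] add [zpkxk,ddyq,wxxxc] -> 16 lines: zvtrq zpkxk ddyq wxxxc hkvqn wag rkuq tkqff oej yyt ryxg snkgs airk kgfpr fzu vybyf
Hunk 5: at line 3 remove [hkvqn,wag,rkuq] add [ujbds,kxv,roq] -> 16 lines: zvtrq zpkxk ddyq wxxxc ujbds kxv roq tkqff oej yyt ryxg snkgs airk kgfpr fzu vybyf
Final line 6: kxv

Answer: kxv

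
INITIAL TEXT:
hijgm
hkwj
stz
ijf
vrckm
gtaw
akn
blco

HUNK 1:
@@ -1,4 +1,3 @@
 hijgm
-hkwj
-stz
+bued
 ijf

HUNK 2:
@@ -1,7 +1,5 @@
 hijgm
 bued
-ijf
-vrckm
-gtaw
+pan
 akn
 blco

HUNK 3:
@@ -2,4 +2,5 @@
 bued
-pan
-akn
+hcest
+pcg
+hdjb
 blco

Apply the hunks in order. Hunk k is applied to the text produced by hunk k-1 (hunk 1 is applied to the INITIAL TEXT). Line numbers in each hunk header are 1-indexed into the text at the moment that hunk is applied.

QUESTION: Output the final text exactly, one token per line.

Answer: hijgm
bued
hcest
pcg
hdjb
blco

Derivation:
Hunk 1: at line 1 remove [hkwj,stz] add [bued] -> 7 lines: hijgm bued ijf vrckm gtaw akn blco
Hunk 2: at line 1 remove [ijf,vrckm,gtaw] add [pan] -> 5 lines: hijgm bued pan akn blco
Hunk 3: at line 2 remove [pan,akn] add [hcest,pcg,hdjb] -> 6 lines: hijgm bued hcest pcg hdjb blco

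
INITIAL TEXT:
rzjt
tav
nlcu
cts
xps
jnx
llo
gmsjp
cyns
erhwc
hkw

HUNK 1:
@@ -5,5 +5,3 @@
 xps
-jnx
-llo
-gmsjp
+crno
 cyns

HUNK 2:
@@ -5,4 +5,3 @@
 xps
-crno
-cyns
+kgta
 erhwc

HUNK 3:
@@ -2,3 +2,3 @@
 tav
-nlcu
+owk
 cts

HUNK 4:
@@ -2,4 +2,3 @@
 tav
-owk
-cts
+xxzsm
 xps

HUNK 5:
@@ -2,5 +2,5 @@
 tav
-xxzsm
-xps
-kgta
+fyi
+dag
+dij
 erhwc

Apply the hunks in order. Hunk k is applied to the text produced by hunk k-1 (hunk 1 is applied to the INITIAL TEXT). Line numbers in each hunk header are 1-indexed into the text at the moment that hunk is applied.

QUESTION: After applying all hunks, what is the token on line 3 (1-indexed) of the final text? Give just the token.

Hunk 1: at line 5 remove [jnx,llo,gmsjp] add [crno] -> 9 lines: rzjt tav nlcu cts xps crno cyns erhwc hkw
Hunk 2: at line 5 remove [crno,cyns] add [kgta] -> 8 lines: rzjt tav nlcu cts xps kgta erhwc hkw
Hunk 3: at line 2 remove [nlcu] add [owk] -> 8 lines: rzjt tav owk cts xps kgta erhwc hkw
Hunk 4: at line 2 remove [owk,cts] add [xxzsm] -> 7 lines: rzjt tav xxzsm xps kgta erhwc hkw
Hunk 5: at line 2 remove [xxzsm,xps,kgta] add [fyi,dag,dij] -> 7 lines: rzjt tav fyi dag dij erhwc hkw
Final line 3: fyi

Answer: fyi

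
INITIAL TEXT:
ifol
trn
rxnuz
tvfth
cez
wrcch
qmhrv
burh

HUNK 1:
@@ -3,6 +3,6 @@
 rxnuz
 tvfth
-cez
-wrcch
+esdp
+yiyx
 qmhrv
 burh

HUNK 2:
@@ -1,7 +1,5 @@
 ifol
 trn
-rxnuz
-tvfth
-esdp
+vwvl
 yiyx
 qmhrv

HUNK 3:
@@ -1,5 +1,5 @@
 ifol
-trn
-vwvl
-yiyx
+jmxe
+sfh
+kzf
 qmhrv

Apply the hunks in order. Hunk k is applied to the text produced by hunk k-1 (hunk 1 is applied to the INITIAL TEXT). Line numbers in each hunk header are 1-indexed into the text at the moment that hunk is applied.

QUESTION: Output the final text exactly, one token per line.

Hunk 1: at line 3 remove [cez,wrcch] add [esdp,yiyx] -> 8 lines: ifol trn rxnuz tvfth esdp yiyx qmhrv burh
Hunk 2: at line 1 remove [rxnuz,tvfth,esdp] add [vwvl] -> 6 lines: ifol trn vwvl yiyx qmhrv burh
Hunk 3: at line 1 remove [trn,vwvl,yiyx] add [jmxe,sfh,kzf] -> 6 lines: ifol jmxe sfh kzf qmhrv burh

Answer: ifol
jmxe
sfh
kzf
qmhrv
burh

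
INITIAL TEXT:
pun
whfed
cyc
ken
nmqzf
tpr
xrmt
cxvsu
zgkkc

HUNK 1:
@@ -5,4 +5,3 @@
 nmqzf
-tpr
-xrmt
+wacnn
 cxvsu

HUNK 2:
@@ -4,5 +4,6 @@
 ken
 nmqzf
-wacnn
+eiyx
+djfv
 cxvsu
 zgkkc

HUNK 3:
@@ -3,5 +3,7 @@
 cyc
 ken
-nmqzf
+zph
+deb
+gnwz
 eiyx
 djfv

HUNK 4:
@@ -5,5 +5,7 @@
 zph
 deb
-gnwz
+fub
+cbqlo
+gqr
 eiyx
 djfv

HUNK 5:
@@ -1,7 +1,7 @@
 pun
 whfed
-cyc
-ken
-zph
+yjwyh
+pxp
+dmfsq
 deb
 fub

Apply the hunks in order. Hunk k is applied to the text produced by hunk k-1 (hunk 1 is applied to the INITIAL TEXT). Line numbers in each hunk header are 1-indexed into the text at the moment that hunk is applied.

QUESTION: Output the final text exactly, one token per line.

Answer: pun
whfed
yjwyh
pxp
dmfsq
deb
fub
cbqlo
gqr
eiyx
djfv
cxvsu
zgkkc

Derivation:
Hunk 1: at line 5 remove [tpr,xrmt] add [wacnn] -> 8 lines: pun whfed cyc ken nmqzf wacnn cxvsu zgkkc
Hunk 2: at line 4 remove [wacnn] add [eiyx,djfv] -> 9 lines: pun whfed cyc ken nmqzf eiyx djfv cxvsu zgkkc
Hunk 3: at line 3 remove [nmqzf] add [zph,deb,gnwz] -> 11 lines: pun whfed cyc ken zph deb gnwz eiyx djfv cxvsu zgkkc
Hunk 4: at line 5 remove [gnwz] add [fub,cbqlo,gqr] -> 13 lines: pun whfed cyc ken zph deb fub cbqlo gqr eiyx djfv cxvsu zgkkc
Hunk 5: at line 1 remove [cyc,ken,zph] add [yjwyh,pxp,dmfsq] -> 13 lines: pun whfed yjwyh pxp dmfsq deb fub cbqlo gqr eiyx djfv cxvsu zgkkc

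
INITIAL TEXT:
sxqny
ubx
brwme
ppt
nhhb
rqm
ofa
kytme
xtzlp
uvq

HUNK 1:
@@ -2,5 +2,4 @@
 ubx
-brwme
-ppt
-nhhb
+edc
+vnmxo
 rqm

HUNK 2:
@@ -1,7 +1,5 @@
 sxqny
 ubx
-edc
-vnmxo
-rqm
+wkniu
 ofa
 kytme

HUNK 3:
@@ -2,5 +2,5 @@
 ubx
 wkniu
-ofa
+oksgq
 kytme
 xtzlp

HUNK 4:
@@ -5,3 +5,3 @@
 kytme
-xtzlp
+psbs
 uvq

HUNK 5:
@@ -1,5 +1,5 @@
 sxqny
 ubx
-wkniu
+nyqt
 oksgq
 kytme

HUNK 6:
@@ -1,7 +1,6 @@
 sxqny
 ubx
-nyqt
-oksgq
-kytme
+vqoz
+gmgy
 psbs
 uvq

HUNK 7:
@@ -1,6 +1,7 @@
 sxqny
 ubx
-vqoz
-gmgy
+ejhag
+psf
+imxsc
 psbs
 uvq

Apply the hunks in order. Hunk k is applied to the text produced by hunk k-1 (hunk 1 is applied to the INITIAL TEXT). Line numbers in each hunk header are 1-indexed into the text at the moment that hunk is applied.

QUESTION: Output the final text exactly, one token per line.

Hunk 1: at line 2 remove [brwme,ppt,nhhb] add [edc,vnmxo] -> 9 lines: sxqny ubx edc vnmxo rqm ofa kytme xtzlp uvq
Hunk 2: at line 1 remove [edc,vnmxo,rqm] add [wkniu] -> 7 lines: sxqny ubx wkniu ofa kytme xtzlp uvq
Hunk 3: at line 2 remove [ofa] add [oksgq] -> 7 lines: sxqny ubx wkniu oksgq kytme xtzlp uvq
Hunk 4: at line 5 remove [xtzlp] add [psbs] -> 7 lines: sxqny ubx wkniu oksgq kytme psbs uvq
Hunk 5: at line 1 remove [wkniu] add [nyqt] -> 7 lines: sxqny ubx nyqt oksgq kytme psbs uvq
Hunk 6: at line 1 remove [nyqt,oksgq,kytme] add [vqoz,gmgy] -> 6 lines: sxqny ubx vqoz gmgy psbs uvq
Hunk 7: at line 1 remove [vqoz,gmgy] add [ejhag,psf,imxsc] -> 7 lines: sxqny ubx ejhag psf imxsc psbs uvq

Answer: sxqny
ubx
ejhag
psf
imxsc
psbs
uvq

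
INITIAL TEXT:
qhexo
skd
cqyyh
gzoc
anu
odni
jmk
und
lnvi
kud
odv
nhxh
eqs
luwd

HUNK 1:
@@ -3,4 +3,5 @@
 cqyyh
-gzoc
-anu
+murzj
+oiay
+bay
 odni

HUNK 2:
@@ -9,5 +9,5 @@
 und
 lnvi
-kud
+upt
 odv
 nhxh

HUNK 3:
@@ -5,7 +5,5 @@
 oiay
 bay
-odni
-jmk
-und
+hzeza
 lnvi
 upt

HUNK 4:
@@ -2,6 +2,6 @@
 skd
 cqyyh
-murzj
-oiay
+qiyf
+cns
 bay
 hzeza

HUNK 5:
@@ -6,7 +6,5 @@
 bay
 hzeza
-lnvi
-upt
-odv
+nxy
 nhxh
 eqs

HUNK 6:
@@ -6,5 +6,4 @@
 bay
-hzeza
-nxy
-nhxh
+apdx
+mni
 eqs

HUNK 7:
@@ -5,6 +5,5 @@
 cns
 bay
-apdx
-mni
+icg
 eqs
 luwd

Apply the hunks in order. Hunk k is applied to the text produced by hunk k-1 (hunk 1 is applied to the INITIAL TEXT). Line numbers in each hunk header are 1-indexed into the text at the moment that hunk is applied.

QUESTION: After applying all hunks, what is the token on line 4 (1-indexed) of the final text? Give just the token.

Answer: qiyf

Derivation:
Hunk 1: at line 3 remove [gzoc,anu] add [murzj,oiay,bay] -> 15 lines: qhexo skd cqyyh murzj oiay bay odni jmk und lnvi kud odv nhxh eqs luwd
Hunk 2: at line 9 remove [kud] add [upt] -> 15 lines: qhexo skd cqyyh murzj oiay bay odni jmk und lnvi upt odv nhxh eqs luwd
Hunk 3: at line 5 remove [odni,jmk,und] add [hzeza] -> 13 lines: qhexo skd cqyyh murzj oiay bay hzeza lnvi upt odv nhxh eqs luwd
Hunk 4: at line 2 remove [murzj,oiay] add [qiyf,cns] -> 13 lines: qhexo skd cqyyh qiyf cns bay hzeza lnvi upt odv nhxh eqs luwd
Hunk 5: at line 6 remove [lnvi,upt,odv] add [nxy] -> 11 lines: qhexo skd cqyyh qiyf cns bay hzeza nxy nhxh eqs luwd
Hunk 6: at line 6 remove [hzeza,nxy,nhxh] add [apdx,mni] -> 10 lines: qhexo skd cqyyh qiyf cns bay apdx mni eqs luwd
Hunk 7: at line 5 remove [apdx,mni] add [icg] -> 9 lines: qhexo skd cqyyh qiyf cns bay icg eqs luwd
Final line 4: qiyf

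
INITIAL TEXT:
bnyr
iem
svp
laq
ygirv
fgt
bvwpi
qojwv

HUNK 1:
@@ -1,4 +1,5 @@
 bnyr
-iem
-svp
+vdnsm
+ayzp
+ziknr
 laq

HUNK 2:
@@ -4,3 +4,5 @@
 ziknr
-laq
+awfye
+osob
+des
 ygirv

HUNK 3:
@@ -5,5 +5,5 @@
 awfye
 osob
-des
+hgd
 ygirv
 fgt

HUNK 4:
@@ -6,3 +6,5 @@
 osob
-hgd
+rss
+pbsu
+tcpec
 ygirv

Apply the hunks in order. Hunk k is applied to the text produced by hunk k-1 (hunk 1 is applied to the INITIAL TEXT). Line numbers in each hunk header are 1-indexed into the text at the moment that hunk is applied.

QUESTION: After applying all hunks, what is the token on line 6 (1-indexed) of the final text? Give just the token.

Hunk 1: at line 1 remove [iem,svp] add [vdnsm,ayzp,ziknr] -> 9 lines: bnyr vdnsm ayzp ziknr laq ygirv fgt bvwpi qojwv
Hunk 2: at line 4 remove [laq] add [awfye,osob,des] -> 11 lines: bnyr vdnsm ayzp ziknr awfye osob des ygirv fgt bvwpi qojwv
Hunk 3: at line 5 remove [des] add [hgd] -> 11 lines: bnyr vdnsm ayzp ziknr awfye osob hgd ygirv fgt bvwpi qojwv
Hunk 4: at line 6 remove [hgd] add [rss,pbsu,tcpec] -> 13 lines: bnyr vdnsm ayzp ziknr awfye osob rss pbsu tcpec ygirv fgt bvwpi qojwv
Final line 6: osob

Answer: osob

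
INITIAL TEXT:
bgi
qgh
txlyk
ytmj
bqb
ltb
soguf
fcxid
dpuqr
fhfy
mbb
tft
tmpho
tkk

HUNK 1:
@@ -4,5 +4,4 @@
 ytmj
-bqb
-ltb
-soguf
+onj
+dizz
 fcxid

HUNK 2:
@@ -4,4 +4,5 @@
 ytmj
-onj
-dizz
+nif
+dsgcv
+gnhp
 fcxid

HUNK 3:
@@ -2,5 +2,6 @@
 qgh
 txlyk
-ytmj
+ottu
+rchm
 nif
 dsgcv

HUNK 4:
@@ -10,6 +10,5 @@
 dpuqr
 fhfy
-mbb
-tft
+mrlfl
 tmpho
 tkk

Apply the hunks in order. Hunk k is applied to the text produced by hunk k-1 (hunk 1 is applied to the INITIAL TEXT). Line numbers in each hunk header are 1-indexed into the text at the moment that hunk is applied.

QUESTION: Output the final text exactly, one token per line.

Hunk 1: at line 4 remove [bqb,ltb,soguf] add [onj,dizz] -> 13 lines: bgi qgh txlyk ytmj onj dizz fcxid dpuqr fhfy mbb tft tmpho tkk
Hunk 2: at line 4 remove [onj,dizz] add [nif,dsgcv,gnhp] -> 14 lines: bgi qgh txlyk ytmj nif dsgcv gnhp fcxid dpuqr fhfy mbb tft tmpho tkk
Hunk 3: at line 2 remove [ytmj] add [ottu,rchm] -> 15 lines: bgi qgh txlyk ottu rchm nif dsgcv gnhp fcxid dpuqr fhfy mbb tft tmpho tkk
Hunk 4: at line 10 remove [mbb,tft] add [mrlfl] -> 14 lines: bgi qgh txlyk ottu rchm nif dsgcv gnhp fcxid dpuqr fhfy mrlfl tmpho tkk

Answer: bgi
qgh
txlyk
ottu
rchm
nif
dsgcv
gnhp
fcxid
dpuqr
fhfy
mrlfl
tmpho
tkk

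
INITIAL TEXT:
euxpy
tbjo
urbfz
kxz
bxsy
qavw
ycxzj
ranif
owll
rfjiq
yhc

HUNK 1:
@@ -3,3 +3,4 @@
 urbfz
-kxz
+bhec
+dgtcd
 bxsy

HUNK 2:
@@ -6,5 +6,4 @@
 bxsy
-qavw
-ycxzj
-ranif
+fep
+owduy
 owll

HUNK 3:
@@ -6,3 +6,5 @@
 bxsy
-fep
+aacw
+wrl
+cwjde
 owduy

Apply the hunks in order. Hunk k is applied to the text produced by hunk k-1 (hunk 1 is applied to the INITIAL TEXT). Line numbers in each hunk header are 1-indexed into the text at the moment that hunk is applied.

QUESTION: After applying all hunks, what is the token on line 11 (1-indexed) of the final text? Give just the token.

Hunk 1: at line 3 remove [kxz] add [bhec,dgtcd] -> 12 lines: euxpy tbjo urbfz bhec dgtcd bxsy qavw ycxzj ranif owll rfjiq yhc
Hunk 2: at line 6 remove [qavw,ycxzj,ranif] add [fep,owduy] -> 11 lines: euxpy tbjo urbfz bhec dgtcd bxsy fep owduy owll rfjiq yhc
Hunk 3: at line 6 remove [fep] add [aacw,wrl,cwjde] -> 13 lines: euxpy tbjo urbfz bhec dgtcd bxsy aacw wrl cwjde owduy owll rfjiq yhc
Final line 11: owll

Answer: owll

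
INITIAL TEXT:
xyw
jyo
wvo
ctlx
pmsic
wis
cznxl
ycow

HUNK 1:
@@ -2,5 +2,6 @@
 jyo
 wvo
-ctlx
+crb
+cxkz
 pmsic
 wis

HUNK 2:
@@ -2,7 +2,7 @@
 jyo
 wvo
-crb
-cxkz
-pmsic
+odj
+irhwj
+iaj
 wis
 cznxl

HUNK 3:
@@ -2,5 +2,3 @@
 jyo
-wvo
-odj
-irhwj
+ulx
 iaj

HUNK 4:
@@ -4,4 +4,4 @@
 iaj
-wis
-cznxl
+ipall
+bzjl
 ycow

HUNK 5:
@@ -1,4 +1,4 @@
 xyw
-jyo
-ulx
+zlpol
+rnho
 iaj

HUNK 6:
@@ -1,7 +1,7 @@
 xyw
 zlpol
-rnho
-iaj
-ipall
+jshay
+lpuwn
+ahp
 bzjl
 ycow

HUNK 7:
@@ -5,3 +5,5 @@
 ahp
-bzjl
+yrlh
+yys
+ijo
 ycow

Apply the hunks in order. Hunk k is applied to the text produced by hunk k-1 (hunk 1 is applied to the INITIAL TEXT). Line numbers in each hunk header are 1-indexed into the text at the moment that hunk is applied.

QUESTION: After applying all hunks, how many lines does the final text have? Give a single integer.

Answer: 9

Derivation:
Hunk 1: at line 2 remove [ctlx] add [crb,cxkz] -> 9 lines: xyw jyo wvo crb cxkz pmsic wis cznxl ycow
Hunk 2: at line 2 remove [crb,cxkz,pmsic] add [odj,irhwj,iaj] -> 9 lines: xyw jyo wvo odj irhwj iaj wis cznxl ycow
Hunk 3: at line 2 remove [wvo,odj,irhwj] add [ulx] -> 7 lines: xyw jyo ulx iaj wis cznxl ycow
Hunk 4: at line 4 remove [wis,cznxl] add [ipall,bzjl] -> 7 lines: xyw jyo ulx iaj ipall bzjl ycow
Hunk 5: at line 1 remove [jyo,ulx] add [zlpol,rnho] -> 7 lines: xyw zlpol rnho iaj ipall bzjl ycow
Hunk 6: at line 1 remove [rnho,iaj,ipall] add [jshay,lpuwn,ahp] -> 7 lines: xyw zlpol jshay lpuwn ahp bzjl ycow
Hunk 7: at line 5 remove [bzjl] add [yrlh,yys,ijo] -> 9 lines: xyw zlpol jshay lpuwn ahp yrlh yys ijo ycow
Final line count: 9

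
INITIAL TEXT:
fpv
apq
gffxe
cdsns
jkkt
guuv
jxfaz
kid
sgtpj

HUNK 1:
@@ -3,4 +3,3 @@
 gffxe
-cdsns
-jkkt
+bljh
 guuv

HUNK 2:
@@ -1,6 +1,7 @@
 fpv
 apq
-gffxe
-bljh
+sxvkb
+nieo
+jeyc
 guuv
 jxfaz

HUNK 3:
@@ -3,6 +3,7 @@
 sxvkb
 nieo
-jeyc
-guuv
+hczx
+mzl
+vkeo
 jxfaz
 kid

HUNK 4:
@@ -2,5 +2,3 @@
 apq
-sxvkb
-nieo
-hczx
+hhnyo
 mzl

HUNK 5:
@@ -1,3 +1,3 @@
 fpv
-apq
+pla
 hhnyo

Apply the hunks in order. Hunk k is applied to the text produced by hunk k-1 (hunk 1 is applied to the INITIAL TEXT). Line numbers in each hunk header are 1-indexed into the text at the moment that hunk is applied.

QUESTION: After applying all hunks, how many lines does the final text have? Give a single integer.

Hunk 1: at line 3 remove [cdsns,jkkt] add [bljh] -> 8 lines: fpv apq gffxe bljh guuv jxfaz kid sgtpj
Hunk 2: at line 1 remove [gffxe,bljh] add [sxvkb,nieo,jeyc] -> 9 lines: fpv apq sxvkb nieo jeyc guuv jxfaz kid sgtpj
Hunk 3: at line 3 remove [jeyc,guuv] add [hczx,mzl,vkeo] -> 10 lines: fpv apq sxvkb nieo hczx mzl vkeo jxfaz kid sgtpj
Hunk 4: at line 2 remove [sxvkb,nieo,hczx] add [hhnyo] -> 8 lines: fpv apq hhnyo mzl vkeo jxfaz kid sgtpj
Hunk 5: at line 1 remove [apq] add [pla] -> 8 lines: fpv pla hhnyo mzl vkeo jxfaz kid sgtpj
Final line count: 8

Answer: 8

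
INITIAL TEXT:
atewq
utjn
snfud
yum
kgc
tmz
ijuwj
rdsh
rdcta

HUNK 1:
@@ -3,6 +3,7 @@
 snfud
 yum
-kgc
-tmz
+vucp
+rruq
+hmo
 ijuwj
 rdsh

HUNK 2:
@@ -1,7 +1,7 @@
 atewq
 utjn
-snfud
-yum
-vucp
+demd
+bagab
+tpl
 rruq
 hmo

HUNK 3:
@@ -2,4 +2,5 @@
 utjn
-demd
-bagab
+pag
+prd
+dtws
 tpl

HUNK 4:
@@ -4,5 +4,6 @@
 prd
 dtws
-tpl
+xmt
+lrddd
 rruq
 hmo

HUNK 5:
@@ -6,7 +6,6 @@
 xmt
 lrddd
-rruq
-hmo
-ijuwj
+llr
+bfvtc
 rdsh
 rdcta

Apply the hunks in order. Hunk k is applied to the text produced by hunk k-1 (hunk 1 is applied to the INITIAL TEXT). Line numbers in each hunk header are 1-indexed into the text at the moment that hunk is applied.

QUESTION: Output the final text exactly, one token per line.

Hunk 1: at line 3 remove [kgc,tmz] add [vucp,rruq,hmo] -> 10 lines: atewq utjn snfud yum vucp rruq hmo ijuwj rdsh rdcta
Hunk 2: at line 1 remove [snfud,yum,vucp] add [demd,bagab,tpl] -> 10 lines: atewq utjn demd bagab tpl rruq hmo ijuwj rdsh rdcta
Hunk 3: at line 2 remove [demd,bagab] add [pag,prd,dtws] -> 11 lines: atewq utjn pag prd dtws tpl rruq hmo ijuwj rdsh rdcta
Hunk 4: at line 4 remove [tpl] add [xmt,lrddd] -> 12 lines: atewq utjn pag prd dtws xmt lrddd rruq hmo ijuwj rdsh rdcta
Hunk 5: at line 6 remove [rruq,hmo,ijuwj] add [llr,bfvtc] -> 11 lines: atewq utjn pag prd dtws xmt lrddd llr bfvtc rdsh rdcta

Answer: atewq
utjn
pag
prd
dtws
xmt
lrddd
llr
bfvtc
rdsh
rdcta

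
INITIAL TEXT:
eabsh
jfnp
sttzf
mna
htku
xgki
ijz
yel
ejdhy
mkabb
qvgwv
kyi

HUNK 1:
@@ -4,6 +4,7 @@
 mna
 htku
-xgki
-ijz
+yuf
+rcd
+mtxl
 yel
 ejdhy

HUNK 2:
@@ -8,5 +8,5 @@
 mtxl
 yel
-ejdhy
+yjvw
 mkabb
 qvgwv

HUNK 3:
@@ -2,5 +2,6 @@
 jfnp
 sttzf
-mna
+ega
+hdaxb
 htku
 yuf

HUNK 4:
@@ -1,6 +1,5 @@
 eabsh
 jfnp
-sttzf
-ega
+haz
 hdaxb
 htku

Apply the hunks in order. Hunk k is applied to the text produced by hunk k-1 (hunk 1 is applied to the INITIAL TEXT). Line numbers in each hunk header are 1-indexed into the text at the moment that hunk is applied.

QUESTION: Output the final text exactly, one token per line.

Answer: eabsh
jfnp
haz
hdaxb
htku
yuf
rcd
mtxl
yel
yjvw
mkabb
qvgwv
kyi

Derivation:
Hunk 1: at line 4 remove [xgki,ijz] add [yuf,rcd,mtxl] -> 13 lines: eabsh jfnp sttzf mna htku yuf rcd mtxl yel ejdhy mkabb qvgwv kyi
Hunk 2: at line 8 remove [ejdhy] add [yjvw] -> 13 lines: eabsh jfnp sttzf mna htku yuf rcd mtxl yel yjvw mkabb qvgwv kyi
Hunk 3: at line 2 remove [mna] add [ega,hdaxb] -> 14 lines: eabsh jfnp sttzf ega hdaxb htku yuf rcd mtxl yel yjvw mkabb qvgwv kyi
Hunk 4: at line 1 remove [sttzf,ega] add [haz] -> 13 lines: eabsh jfnp haz hdaxb htku yuf rcd mtxl yel yjvw mkabb qvgwv kyi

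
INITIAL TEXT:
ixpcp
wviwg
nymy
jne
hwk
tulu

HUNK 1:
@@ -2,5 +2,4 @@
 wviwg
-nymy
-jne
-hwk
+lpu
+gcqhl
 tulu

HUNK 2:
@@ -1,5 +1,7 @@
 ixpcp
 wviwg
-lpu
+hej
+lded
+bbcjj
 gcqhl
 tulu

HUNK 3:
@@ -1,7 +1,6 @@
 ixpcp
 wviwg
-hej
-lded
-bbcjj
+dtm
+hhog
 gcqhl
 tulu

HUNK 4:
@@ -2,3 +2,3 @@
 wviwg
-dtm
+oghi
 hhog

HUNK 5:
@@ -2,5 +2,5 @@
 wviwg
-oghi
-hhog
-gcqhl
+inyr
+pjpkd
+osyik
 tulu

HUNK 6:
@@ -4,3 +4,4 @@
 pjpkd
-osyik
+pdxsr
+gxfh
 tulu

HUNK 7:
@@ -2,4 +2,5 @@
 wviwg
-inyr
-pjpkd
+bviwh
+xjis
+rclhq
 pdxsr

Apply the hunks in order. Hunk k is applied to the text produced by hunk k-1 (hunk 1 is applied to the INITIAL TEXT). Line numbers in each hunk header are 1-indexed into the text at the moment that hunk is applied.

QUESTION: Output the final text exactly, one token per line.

Hunk 1: at line 2 remove [nymy,jne,hwk] add [lpu,gcqhl] -> 5 lines: ixpcp wviwg lpu gcqhl tulu
Hunk 2: at line 1 remove [lpu] add [hej,lded,bbcjj] -> 7 lines: ixpcp wviwg hej lded bbcjj gcqhl tulu
Hunk 3: at line 1 remove [hej,lded,bbcjj] add [dtm,hhog] -> 6 lines: ixpcp wviwg dtm hhog gcqhl tulu
Hunk 4: at line 2 remove [dtm] add [oghi] -> 6 lines: ixpcp wviwg oghi hhog gcqhl tulu
Hunk 5: at line 2 remove [oghi,hhog,gcqhl] add [inyr,pjpkd,osyik] -> 6 lines: ixpcp wviwg inyr pjpkd osyik tulu
Hunk 6: at line 4 remove [osyik] add [pdxsr,gxfh] -> 7 lines: ixpcp wviwg inyr pjpkd pdxsr gxfh tulu
Hunk 7: at line 2 remove [inyr,pjpkd] add [bviwh,xjis,rclhq] -> 8 lines: ixpcp wviwg bviwh xjis rclhq pdxsr gxfh tulu

Answer: ixpcp
wviwg
bviwh
xjis
rclhq
pdxsr
gxfh
tulu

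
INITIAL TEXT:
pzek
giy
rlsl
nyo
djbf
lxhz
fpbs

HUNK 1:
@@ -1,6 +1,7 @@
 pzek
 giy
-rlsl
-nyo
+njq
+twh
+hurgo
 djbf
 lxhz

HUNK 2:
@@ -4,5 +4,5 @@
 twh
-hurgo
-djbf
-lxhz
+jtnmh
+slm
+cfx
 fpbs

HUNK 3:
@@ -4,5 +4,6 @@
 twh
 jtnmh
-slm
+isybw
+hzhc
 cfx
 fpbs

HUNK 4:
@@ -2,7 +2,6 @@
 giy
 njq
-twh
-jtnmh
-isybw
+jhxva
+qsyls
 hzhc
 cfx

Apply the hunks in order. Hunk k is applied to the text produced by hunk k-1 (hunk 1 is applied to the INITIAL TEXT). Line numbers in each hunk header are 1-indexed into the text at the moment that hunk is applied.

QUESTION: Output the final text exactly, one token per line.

Answer: pzek
giy
njq
jhxva
qsyls
hzhc
cfx
fpbs

Derivation:
Hunk 1: at line 1 remove [rlsl,nyo] add [njq,twh,hurgo] -> 8 lines: pzek giy njq twh hurgo djbf lxhz fpbs
Hunk 2: at line 4 remove [hurgo,djbf,lxhz] add [jtnmh,slm,cfx] -> 8 lines: pzek giy njq twh jtnmh slm cfx fpbs
Hunk 3: at line 4 remove [slm] add [isybw,hzhc] -> 9 lines: pzek giy njq twh jtnmh isybw hzhc cfx fpbs
Hunk 4: at line 2 remove [twh,jtnmh,isybw] add [jhxva,qsyls] -> 8 lines: pzek giy njq jhxva qsyls hzhc cfx fpbs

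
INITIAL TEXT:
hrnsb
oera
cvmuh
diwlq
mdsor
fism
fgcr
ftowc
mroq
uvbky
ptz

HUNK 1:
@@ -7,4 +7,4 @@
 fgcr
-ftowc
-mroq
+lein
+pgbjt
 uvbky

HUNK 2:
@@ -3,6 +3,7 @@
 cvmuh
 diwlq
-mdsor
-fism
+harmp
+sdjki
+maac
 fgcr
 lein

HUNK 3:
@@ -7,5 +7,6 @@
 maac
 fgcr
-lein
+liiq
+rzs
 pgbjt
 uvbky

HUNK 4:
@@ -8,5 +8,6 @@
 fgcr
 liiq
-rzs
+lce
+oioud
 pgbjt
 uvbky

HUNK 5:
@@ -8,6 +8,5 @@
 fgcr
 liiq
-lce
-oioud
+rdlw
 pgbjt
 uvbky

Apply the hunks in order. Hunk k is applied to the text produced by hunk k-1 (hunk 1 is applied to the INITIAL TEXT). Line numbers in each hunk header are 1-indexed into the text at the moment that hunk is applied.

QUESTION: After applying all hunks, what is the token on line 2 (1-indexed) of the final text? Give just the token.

Answer: oera

Derivation:
Hunk 1: at line 7 remove [ftowc,mroq] add [lein,pgbjt] -> 11 lines: hrnsb oera cvmuh diwlq mdsor fism fgcr lein pgbjt uvbky ptz
Hunk 2: at line 3 remove [mdsor,fism] add [harmp,sdjki,maac] -> 12 lines: hrnsb oera cvmuh diwlq harmp sdjki maac fgcr lein pgbjt uvbky ptz
Hunk 3: at line 7 remove [lein] add [liiq,rzs] -> 13 lines: hrnsb oera cvmuh diwlq harmp sdjki maac fgcr liiq rzs pgbjt uvbky ptz
Hunk 4: at line 8 remove [rzs] add [lce,oioud] -> 14 lines: hrnsb oera cvmuh diwlq harmp sdjki maac fgcr liiq lce oioud pgbjt uvbky ptz
Hunk 5: at line 8 remove [lce,oioud] add [rdlw] -> 13 lines: hrnsb oera cvmuh diwlq harmp sdjki maac fgcr liiq rdlw pgbjt uvbky ptz
Final line 2: oera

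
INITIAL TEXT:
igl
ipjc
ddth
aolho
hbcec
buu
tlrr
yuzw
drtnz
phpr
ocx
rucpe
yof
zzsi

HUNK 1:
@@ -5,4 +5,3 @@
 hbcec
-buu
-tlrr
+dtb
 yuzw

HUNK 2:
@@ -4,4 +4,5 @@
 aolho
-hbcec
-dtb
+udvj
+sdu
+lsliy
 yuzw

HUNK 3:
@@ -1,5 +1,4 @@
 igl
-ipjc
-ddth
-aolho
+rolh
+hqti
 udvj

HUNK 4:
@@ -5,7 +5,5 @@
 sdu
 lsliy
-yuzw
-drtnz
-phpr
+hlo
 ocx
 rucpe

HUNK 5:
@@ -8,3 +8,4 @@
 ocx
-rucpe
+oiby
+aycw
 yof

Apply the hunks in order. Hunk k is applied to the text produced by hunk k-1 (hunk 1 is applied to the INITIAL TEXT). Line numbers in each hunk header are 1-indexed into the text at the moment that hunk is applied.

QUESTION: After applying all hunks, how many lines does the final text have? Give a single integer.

Hunk 1: at line 5 remove [buu,tlrr] add [dtb] -> 13 lines: igl ipjc ddth aolho hbcec dtb yuzw drtnz phpr ocx rucpe yof zzsi
Hunk 2: at line 4 remove [hbcec,dtb] add [udvj,sdu,lsliy] -> 14 lines: igl ipjc ddth aolho udvj sdu lsliy yuzw drtnz phpr ocx rucpe yof zzsi
Hunk 3: at line 1 remove [ipjc,ddth,aolho] add [rolh,hqti] -> 13 lines: igl rolh hqti udvj sdu lsliy yuzw drtnz phpr ocx rucpe yof zzsi
Hunk 4: at line 5 remove [yuzw,drtnz,phpr] add [hlo] -> 11 lines: igl rolh hqti udvj sdu lsliy hlo ocx rucpe yof zzsi
Hunk 5: at line 8 remove [rucpe] add [oiby,aycw] -> 12 lines: igl rolh hqti udvj sdu lsliy hlo ocx oiby aycw yof zzsi
Final line count: 12

Answer: 12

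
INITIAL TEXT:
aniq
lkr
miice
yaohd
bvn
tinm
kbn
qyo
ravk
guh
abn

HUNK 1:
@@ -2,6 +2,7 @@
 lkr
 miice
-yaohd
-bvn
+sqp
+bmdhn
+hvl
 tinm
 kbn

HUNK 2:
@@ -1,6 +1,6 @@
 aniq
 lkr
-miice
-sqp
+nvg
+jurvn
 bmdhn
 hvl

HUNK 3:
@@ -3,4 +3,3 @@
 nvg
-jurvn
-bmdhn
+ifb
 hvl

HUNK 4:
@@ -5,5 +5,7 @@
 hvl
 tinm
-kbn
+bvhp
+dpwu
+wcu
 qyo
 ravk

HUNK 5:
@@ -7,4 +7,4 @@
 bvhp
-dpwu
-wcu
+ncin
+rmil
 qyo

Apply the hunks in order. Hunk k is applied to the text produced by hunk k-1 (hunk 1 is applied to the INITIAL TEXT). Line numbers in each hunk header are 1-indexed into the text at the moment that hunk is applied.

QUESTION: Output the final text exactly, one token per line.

Answer: aniq
lkr
nvg
ifb
hvl
tinm
bvhp
ncin
rmil
qyo
ravk
guh
abn

Derivation:
Hunk 1: at line 2 remove [yaohd,bvn] add [sqp,bmdhn,hvl] -> 12 lines: aniq lkr miice sqp bmdhn hvl tinm kbn qyo ravk guh abn
Hunk 2: at line 1 remove [miice,sqp] add [nvg,jurvn] -> 12 lines: aniq lkr nvg jurvn bmdhn hvl tinm kbn qyo ravk guh abn
Hunk 3: at line 3 remove [jurvn,bmdhn] add [ifb] -> 11 lines: aniq lkr nvg ifb hvl tinm kbn qyo ravk guh abn
Hunk 4: at line 5 remove [kbn] add [bvhp,dpwu,wcu] -> 13 lines: aniq lkr nvg ifb hvl tinm bvhp dpwu wcu qyo ravk guh abn
Hunk 5: at line 7 remove [dpwu,wcu] add [ncin,rmil] -> 13 lines: aniq lkr nvg ifb hvl tinm bvhp ncin rmil qyo ravk guh abn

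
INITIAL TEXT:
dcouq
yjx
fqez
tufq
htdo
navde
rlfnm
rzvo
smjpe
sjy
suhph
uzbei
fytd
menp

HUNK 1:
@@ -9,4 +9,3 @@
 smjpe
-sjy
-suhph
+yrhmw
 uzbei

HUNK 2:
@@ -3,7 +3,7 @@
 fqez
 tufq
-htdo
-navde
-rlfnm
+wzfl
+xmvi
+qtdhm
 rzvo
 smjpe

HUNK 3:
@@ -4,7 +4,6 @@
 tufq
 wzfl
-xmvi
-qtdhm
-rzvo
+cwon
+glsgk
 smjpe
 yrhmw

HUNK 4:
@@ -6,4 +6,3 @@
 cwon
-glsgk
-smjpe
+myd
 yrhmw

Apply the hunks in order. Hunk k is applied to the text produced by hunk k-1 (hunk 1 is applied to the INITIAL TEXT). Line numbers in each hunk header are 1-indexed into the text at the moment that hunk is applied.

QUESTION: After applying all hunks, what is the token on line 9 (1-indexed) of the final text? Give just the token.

Hunk 1: at line 9 remove [sjy,suhph] add [yrhmw] -> 13 lines: dcouq yjx fqez tufq htdo navde rlfnm rzvo smjpe yrhmw uzbei fytd menp
Hunk 2: at line 3 remove [htdo,navde,rlfnm] add [wzfl,xmvi,qtdhm] -> 13 lines: dcouq yjx fqez tufq wzfl xmvi qtdhm rzvo smjpe yrhmw uzbei fytd menp
Hunk 3: at line 4 remove [xmvi,qtdhm,rzvo] add [cwon,glsgk] -> 12 lines: dcouq yjx fqez tufq wzfl cwon glsgk smjpe yrhmw uzbei fytd menp
Hunk 4: at line 6 remove [glsgk,smjpe] add [myd] -> 11 lines: dcouq yjx fqez tufq wzfl cwon myd yrhmw uzbei fytd menp
Final line 9: uzbei

Answer: uzbei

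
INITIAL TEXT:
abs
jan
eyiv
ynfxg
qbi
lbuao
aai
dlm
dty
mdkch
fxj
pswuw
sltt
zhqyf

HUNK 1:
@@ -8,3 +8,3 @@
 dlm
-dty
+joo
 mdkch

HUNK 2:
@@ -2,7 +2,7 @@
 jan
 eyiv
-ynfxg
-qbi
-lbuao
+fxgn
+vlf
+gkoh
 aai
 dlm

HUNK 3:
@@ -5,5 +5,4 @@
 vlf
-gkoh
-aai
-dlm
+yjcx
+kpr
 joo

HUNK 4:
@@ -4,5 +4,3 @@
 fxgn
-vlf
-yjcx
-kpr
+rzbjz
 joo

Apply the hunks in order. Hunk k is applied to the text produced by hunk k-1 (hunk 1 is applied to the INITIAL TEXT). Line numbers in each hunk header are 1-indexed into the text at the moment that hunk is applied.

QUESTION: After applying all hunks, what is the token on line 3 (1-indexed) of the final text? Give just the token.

Answer: eyiv

Derivation:
Hunk 1: at line 8 remove [dty] add [joo] -> 14 lines: abs jan eyiv ynfxg qbi lbuao aai dlm joo mdkch fxj pswuw sltt zhqyf
Hunk 2: at line 2 remove [ynfxg,qbi,lbuao] add [fxgn,vlf,gkoh] -> 14 lines: abs jan eyiv fxgn vlf gkoh aai dlm joo mdkch fxj pswuw sltt zhqyf
Hunk 3: at line 5 remove [gkoh,aai,dlm] add [yjcx,kpr] -> 13 lines: abs jan eyiv fxgn vlf yjcx kpr joo mdkch fxj pswuw sltt zhqyf
Hunk 4: at line 4 remove [vlf,yjcx,kpr] add [rzbjz] -> 11 lines: abs jan eyiv fxgn rzbjz joo mdkch fxj pswuw sltt zhqyf
Final line 3: eyiv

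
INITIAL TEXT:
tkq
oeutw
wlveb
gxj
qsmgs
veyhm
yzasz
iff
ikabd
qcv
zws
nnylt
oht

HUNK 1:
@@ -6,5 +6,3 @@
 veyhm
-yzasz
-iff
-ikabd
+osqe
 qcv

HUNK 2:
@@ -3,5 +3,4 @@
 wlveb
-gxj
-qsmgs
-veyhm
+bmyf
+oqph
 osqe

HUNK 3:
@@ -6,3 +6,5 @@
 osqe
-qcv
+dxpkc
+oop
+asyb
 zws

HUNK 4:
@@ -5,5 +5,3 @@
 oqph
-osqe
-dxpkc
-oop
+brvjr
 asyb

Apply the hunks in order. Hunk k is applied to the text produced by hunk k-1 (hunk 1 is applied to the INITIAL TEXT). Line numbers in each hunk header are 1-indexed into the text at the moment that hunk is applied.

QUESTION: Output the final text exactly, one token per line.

Hunk 1: at line 6 remove [yzasz,iff,ikabd] add [osqe] -> 11 lines: tkq oeutw wlveb gxj qsmgs veyhm osqe qcv zws nnylt oht
Hunk 2: at line 3 remove [gxj,qsmgs,veyhm] add [bmyf,oqph] -> 10 lines: tkq oeutw wlveb bmyf oqph osqe qcv zws nnylt oht
Hunk 3: at line 6 remove [qcv] add [dxpkc,oop,asyb] -> 12 lines: tkq oeutw wlveb bmyf oqph osqe dxpkc oop asyb zws nnylt oht
Hunk 4: at line 5 remove [osqe,dxpkc,oop] add [brvjr] -> 10 lines: tkq oeutw wlveb bmyf oqph brvjr asyb zws nnylt oht

Answer: tkq
oeutw
wlveb
bmyf
oqph
brvjr
asyb
zws
nnylt
oht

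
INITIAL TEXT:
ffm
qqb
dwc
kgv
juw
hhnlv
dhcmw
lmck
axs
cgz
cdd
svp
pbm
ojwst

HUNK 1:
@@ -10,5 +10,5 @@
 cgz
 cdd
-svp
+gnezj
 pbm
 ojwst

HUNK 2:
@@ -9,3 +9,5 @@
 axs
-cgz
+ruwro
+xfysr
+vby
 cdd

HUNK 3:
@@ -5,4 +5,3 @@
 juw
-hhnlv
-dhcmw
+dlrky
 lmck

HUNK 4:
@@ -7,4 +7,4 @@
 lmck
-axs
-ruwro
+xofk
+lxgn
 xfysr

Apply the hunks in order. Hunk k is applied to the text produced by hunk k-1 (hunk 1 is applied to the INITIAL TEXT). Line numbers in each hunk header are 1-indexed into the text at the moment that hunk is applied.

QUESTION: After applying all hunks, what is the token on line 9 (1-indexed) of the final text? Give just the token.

Hunk 1: at line 10 remove [svp] add [gnezj] -> 14 lines: ffm qqb dwc kgv juw hhnlv dhcmw lmck axs cgz cdd gnezj pbm ojwst
Hunk 2: at line 9 remove [cgz] add [ruwro,xfysr,vby] -> 16 lines: ffm qqb dwc kgv juw hhnlv dhcmw lmck axs ruwro xfysr vby cdd gnezj pbm ojwst
Hunk 3: at line 5 remove [hhnlv,dhcmw] add [dlrky] -> 15 lines: ffm qqb dwc kgv juw dlrky lmck axs ruwro xfysr vby cdd gnezj pbm ojwst
Hunk 4: at line 7 remove [axs,ruwro] add [xofk,lxgn] -> 15 lines: ffm qqb dwc kgv juw dlrky lmck xofk lxgn xfysr vby cdd gnezj pbm ojwst
Final line 9: lxgn

Answer: lxgn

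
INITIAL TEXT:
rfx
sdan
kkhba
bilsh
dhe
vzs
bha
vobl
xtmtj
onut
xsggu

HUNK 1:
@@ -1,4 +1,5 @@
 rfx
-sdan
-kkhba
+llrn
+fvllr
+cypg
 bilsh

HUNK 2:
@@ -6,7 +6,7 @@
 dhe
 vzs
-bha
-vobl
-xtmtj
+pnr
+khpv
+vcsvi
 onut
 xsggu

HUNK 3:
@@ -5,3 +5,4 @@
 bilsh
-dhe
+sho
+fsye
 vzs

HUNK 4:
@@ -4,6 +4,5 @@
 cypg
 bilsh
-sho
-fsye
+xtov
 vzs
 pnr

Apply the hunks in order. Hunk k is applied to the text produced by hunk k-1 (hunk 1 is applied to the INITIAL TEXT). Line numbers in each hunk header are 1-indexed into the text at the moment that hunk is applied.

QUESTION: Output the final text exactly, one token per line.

Hunk 1: at line 1 remove [sdan,kkhba] add [llrn,fvllr,cypg] -> 12 lines: rfx llrn fvllr cypg bilsh dhe vzs bha vobl xtmtj onut xsggu
Hunk 2: at line 6 remove [bha,vobl,xtmtj] add [pnr,khpv,vcsvi] -> 12 lines: rfx llrn fvllr cypg bilsh dhe vzs pnr khpv vcsvi onut xsggu
Hunk 3: at line 5 remove [dhe] add [sho,fsye] -> 13 lines: rfx llrn fvllr cypg bilsh sho fsye vzs pnr khpv vcsvi onut xsggu
Hunk 4: at line 4 remove [sho,fsye] add [xtov] -> 12 lines: rfx llrn fvllr cypg bilsh xtov vzs pnr khpv vcsvi onut xsggu

Answer: rfx
llrn
fvllr
cypg
bilsh
xtov
vzs
pnr
khpv
vcsvi
onut
xsggu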